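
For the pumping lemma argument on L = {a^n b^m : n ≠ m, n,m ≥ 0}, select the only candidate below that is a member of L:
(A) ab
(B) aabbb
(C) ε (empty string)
(B) aabbb

The pumping lemma is applied to a string s that lies in L, so first check membership of each option:
- (A) ab = a^1 b^1 has n = m = 1, so it is not in L ✗
- (B) aabbb = a^2 b^3 with 2 ≠ 3, so it is in L ✓
- (C) ε = a^0 b^0 has n = m = 0, so it is not in L ✗

Only (B) aabbb is in L, so it is the only candidate that could play the role of s.
(In a complete proof one picks s in terms of the pumping length p so that |s| ≥ p is guaranteed; a fixed string like aabbb illustrates the shape of such an s.)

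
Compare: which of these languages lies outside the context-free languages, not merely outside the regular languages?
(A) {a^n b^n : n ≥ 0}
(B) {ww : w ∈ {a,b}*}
(B) {ww : w ∈ {a,b}*}

(B) {ww : w ∈ {a,b}*} requires the CFL pumping lemma.

- {a^n b^n : n ≥ 0} is context-free (but not regular)
  • Can be shown non-regular with the regular pumping lemma
  • After pumping, the number of a's and b's become unequal

- {ww : w ∈ {a,b}*} is NOT context-free
  • Requires the CFL pumping lemma to prove
  • Cannot verify equality of two arbitrary substrings

The CFL pumping lemma is "stronger" in that it can prove non-membership
in the larger class of context-free languages.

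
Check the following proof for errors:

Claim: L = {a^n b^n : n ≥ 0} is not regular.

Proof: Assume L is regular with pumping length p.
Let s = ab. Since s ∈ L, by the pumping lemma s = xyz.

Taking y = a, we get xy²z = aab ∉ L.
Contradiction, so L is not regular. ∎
The proof is INCORRECT.

Error: The string s = ab may be shorter than p.
The pumping lemma only applies to strings with |s| ≥ p, and p is not under our control.
We must choose s in terms of p, e.g. s = a^p b^p, to ensure |s| ≥ p.
(The proof also fixes one particular y; a valid argument must handle every decomposition with |xy| ≤ p and |y| ≥ 1 — for s = a^p b^p this forces y = a^k, and then xy²z = a^(p+k) b^p ∉ L.)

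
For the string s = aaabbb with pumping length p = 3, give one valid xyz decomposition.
x = 'a', y = 'a', z = 'abbb'

For s = aaabbb and p = 3, one valid decomposition is:
- x = 'a' (length 1)
- y = 'a' (length 1)
- z = 'abbb' (length 4)

Verification:
- xyz = 'a' + 'a' + 'abbb' = aaabbb ✓
- |xy| = 2 ≤ 3 ✓
- |y| = 1 > 0 ✓

All pumping lemma constraints are satisfied.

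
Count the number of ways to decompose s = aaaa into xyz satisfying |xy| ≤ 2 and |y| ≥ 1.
3

For s = 'aaaa' with pumping length p = 2:

Constraints: |xy| ≤ 2, |y| > 0

Valid decompositions (|xy| ≤ p, |y| ≥ 1):
  • x='', y='a', z='aaa'
  • x='a', y='a', z='aa'
  • x='', y='aa', z='aa'

Total count: 3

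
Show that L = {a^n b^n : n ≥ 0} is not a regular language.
Assume for contradiction that L is regular, and let p ≥ 1 be the pumping length given by the pumping lemma.
Choose s = a^p b^p. Then s ∈ L and |s| = 2p ≥ p.
By the pumping lemma, s = xyz for some x, y, z with |xy| ≤ p, |y| ≥ 1, and xy^i z ∈ L for every i ≥ 0.
Since |xy| ≤ p and the first p symbols of s are all a's, we must have y = a^k for some k with 1 ≤ k ≤ p.

Take i = 0: xy⁰z = a^(p − k) b^p.
This string has p − k a's but p b's, and p − k < p because k ≥ 1. So xy⁰z ∉ L.

This contradicts the pumping lemma, which requires xy^i z ∈ L for all i ≥ 0.
Hence L = {a^n b^n : n ≥ 0} is not regular. ∎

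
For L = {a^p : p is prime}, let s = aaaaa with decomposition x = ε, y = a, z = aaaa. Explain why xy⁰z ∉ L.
xy⁰z = aaaa ∉ L

Pumping with i = 0 replaces y = a by y⁰ = ε:
- Original: s = xyz = aaaaa; aaaaa has length 5, which is prime, so it is in L
- Pumped: xy⁰z = ε · ε · aaaa = aaaa
- aaaa has length 4 = 2 × 2, which is not prime, so it is not in L

The pumping lemma would require xy⁰z ∈ L, so this decomposition yields a contradiction.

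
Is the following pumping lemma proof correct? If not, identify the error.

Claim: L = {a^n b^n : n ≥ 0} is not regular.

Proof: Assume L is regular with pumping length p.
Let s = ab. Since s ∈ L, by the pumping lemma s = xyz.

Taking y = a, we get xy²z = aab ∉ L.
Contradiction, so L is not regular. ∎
The proof is INCORRECT.

Error: The string s = ab may be shorter than p.
The pumping lemma only applies to strings with |s| ≥ p, and p is not under our control.
We must choose s in terms of p, e.g. s = a^p b^p, to ensure |s| ≥ p.
(The proof also fixes one particular y; a valid argument must handle every decomposition with |xy| ≤ p and |y| ≥ 1 — for s = a^p b^p this forces y = a^k, and then xy²z = a^(p+k) b^p ∉ L.)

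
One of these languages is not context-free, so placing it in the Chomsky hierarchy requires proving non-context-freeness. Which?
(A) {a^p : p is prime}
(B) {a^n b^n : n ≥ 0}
(A) {a^p : p is prime}

(A) {a^p : p is prime} requires the CFL pumping lemma.

- {a^n b^n : n ≥ 0} is context-free (but not regular)
  • Can be shown non-regular with the regular pumping lemma
  • After pumping, the number of a's and b's become unequal

- {a^p : p is prime} is NOT context-free
  • Requires the CFL pumping lemma to prove
  • The CFL pumping lemma also fails because prime gaps are unbounded

The CFL pumping lemma is "stronger" in that it can prove non-membership
in the larger class of context-free languages.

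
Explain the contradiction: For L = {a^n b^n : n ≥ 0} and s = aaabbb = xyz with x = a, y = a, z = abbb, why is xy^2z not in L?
xy²z = aaaabbb ∉ L

Pumping with i = 2 replaces y = a by y² = aa:
- Original: s = xyz = aaabbb; aaabbb = a^3 b^3 has equal counts (3 = 3), so it is in L
- Pumped: xy²z = a · aa · abbb = aaaabbb
- aaaabbb has 4 a's and 3 b's; 4 ≠ 3, so it is not in L

The pumping lemma would require xy²z ∈ L, so this decomposition yields a contradiction.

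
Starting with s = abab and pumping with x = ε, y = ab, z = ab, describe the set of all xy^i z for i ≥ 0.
{xy^i z : i ≥ 0} = {(ab)^(i+1) : i ≥ 0} = {ab, abab, ababab, ...}

With x = ε, y = ab, z = ab: Pumping 'ab' gives strings of alternating a's and b's.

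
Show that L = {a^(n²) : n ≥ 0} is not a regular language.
Assume for contradiction that L is regular, and let p ≥ 1 be the pumping length given by the pumping lemma.
Choose s = a^(p²). Then s ∈ L and |s| = p² ≥ p.
By the pumping lemma, s = xyz for some x, y, z with |xy| ≤ p, |y| ≥ 1, and xy^i z ∈ L for every i ≥ 0.
Here y = a^k for some k with 1 ≤ k ≤ |xy| ≤ p.

Take i = 2: |xy²z| = p² + k.
Now p² < p² + k ≤ p² + p < p² + 2p + 1 = (p + 1)².
So |xy²z| lies strictly between the consecutive squares p² and (p + 1)², hence is not a perfect square, and xy²z ∉ L.

This contradicts the pumping lemma, which requires xy^i z ∈ L for all i ≥ 0.
Hence L = {a^(n²) : n ≥ 0} is not regular. ∎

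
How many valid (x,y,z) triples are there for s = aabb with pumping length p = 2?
3

For s = 'aabb' with pumping length p = 2:

Constraints: |xy| ≤ 2, |y| > 0

Valid decompositions (|xy| ≤ p, |y| ≥ 1):
  • x='', y='a', z='abb'
  • x='a', y='a', z='bb'
  • x='', y='aa', z='bb'

Total count: 3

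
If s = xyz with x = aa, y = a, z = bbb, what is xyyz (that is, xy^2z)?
aaaabbb

Given x = 'aa', y = 'a', z = 'bbb' and i = 2:

xy^2z = x + y·y·...·y (2 times) + z
       = 'aa' + 'a'^2 + 'bbb'
       = 'aa' + 'aa' + 'bbb'
       = 'aaaabbb'

The pumped string is 'aaaabbb' with length 7.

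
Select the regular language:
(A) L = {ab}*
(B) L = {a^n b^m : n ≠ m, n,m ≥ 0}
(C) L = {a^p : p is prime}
(A) {ab}*

(A) L = {ab}* is regular.

This can be recognized by a finite automaton (DFA/NFA).
Regular expressions like {ab}* define regular languages.

The other choices are not regular:
- {a^p : p is prime}: After pumping, the length becomes composite
- {a^n b^m : n ≠ m, n,m ≥ 0}: After pumping a's, we can make n = m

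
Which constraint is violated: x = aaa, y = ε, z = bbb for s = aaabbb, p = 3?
Violated: |y| > 0

The decomposition x = aaa, y = ε, z = bbb for s = aaabbb with p = 3
violates the constraint: |y| > 0

|y| = 0, but the pumping lemma requires |y| > 0 (y must be non-empty).

Pumping lemma constraints:
1. xyz = s (decomposition is valid)
2. |xy| ≤ p
3. |y| > 0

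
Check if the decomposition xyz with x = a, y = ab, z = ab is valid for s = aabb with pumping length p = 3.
Violated: xyz = s

The decomposition x = a, y = ab, z = ab for s = aabb with p = 3
violates the constraint: xyz = s

xyz = 'a' + 'ab' + 'ab' = 'aabab' ≠ 'aabb' = s. The decomposition doesn't reconstruct s.

Pumping lemma constraints:
1. xyz = s (decomposition is valid)
2. |xy| ≤ p
3. |y| > 0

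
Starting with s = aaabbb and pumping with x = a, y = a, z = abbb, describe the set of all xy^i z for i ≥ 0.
{xy^i z : i ≥ 0} = {a^(2+i) b^3 : i ≥ 0} = {aabbb, aaabbb, aaaabbb, ...}

With x = a, y = a, z = abbb: Starting with aaabbb and pumping the second 'a', we get strings with 2+i a's followed by 3 b's for i = 0, 1, 2, ...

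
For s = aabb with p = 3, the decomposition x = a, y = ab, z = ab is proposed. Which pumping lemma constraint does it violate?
Violated: xyz = s

The decomposition x = a, y = ab, z = ab for s = aabb with p = 3
violates the constraint: xyz = s

xyz = 'a' + 'ab' + 'ab' = 'aabab' ≠ 'aabb' = s. The decomposition doesn't reconstruct s.

Pumping lemma constraints:
1. xyz = s (decomposition is valid)
2. |xy| ≤ p
3. |y| > 0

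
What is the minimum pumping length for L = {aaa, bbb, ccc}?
p = 4

For a finite language L, the pumping lemma holds vacuously if p > max|s| for s ∈ L.

The longest string in L = {aaa, bbb, ccc} has length 3.
If p = 4, then no string s ∈ L has |s| ≥ p, so the condition is vacuously true.

The minimum pumping length is p = 4.

Why no smaller p works: for any p ≤ 3, the longest string s ∈ L has |s| = 3 ≥ p, so it would
have to be pumpable; but pumping up (i = 2, 3, ...) produces ever longer strings, which cannot all lie in the
finite language L. So the pumping property fails for every p ≤ 3.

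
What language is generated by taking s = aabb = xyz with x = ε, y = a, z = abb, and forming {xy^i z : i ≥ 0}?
{xy^i z : i ≥ 0} = {a^(i+1) b^2 : i ≥ 0} = {abb, aabb, aaabb, ...}

With x = ε, y = a, z = abb: Starting with aabb and pumping the first 'a' (z = abb keeps the second 'a'), we get strings with i+1 a's followed by 2 b's for i = 0, 1, 2, ...; note bb is not produced because z always contributes one a.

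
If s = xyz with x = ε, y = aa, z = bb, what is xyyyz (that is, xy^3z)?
aaaaaabb

Given x = '', y = 'aa', z = 'bb' and i = 3:

xy^3z = x + y·y·...·y (3 times) + z
       = '' + 'aa'^3 + 'bb'
       = '' + 'aaaaaa' + 'bb'
       = 'aaaaaabb'

The pumped string is 'aaaaaabb' with length 8.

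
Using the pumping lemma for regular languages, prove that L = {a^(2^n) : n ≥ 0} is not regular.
Assume for contradiction that L is regular, and let p ≥ 1 be the pumping length given by the pumping lemma.
Choose s = a^(2^p). Then s ∈ L and |s| = 2^p ≥ p.
By the pumping lemma, s = xyz for some x, y, z with |xy| ≤ p, |y| ≥ 1, and xy^i z ∈ L for every i ≥ 0.
Here y = a^k for some k with 1 ≤ k ≤ |xy| ≤ p, and p < 2^p.

Take i = 2: |xy²z| = 2^p + k.
Now 2^p < 2^p + k ≤ 2^p + p < 2^p + 2^p = 2^(p+1).
So |xy²z| lies strictly between the consecutive powers of two 2^p and 2^(p+1), hence is not a power of 2, and xy²z ∉ L.

This contradicts the pumping lemma, which requires xy^i z ∈ L for all i ≥ 0.
Hence L = {a^(2^n) : n ≥ 0} is not regular. ∎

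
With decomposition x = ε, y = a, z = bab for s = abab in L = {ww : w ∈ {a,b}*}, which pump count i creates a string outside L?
i = 0

xy⁰z = ε · ε · bab = bab; bab has odd length 3, so it cannot be written as ww and is not in L.
(Other choices also work, e.g. i = 2, 3; only i = 1 is guaranteed to stay in L since xy¹z = s.)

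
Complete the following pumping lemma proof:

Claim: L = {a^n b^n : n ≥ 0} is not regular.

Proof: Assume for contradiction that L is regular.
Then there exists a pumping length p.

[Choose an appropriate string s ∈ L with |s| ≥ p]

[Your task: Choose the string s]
s = a^p b^p

This string is in L (has equal a's and b's) and has length 2p ≥ p.
Any decomposition xyz with |xy| ≤ p means y consists only of a's,
so pumping will unbalance the counts.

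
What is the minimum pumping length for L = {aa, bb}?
p = 3

For a finite language L, the pumping lemma holds vacuously if p > max|s| for s ∈ L.

The longest string in L = {aa, bb} has length 2.
If p = 3, then no string s ∈ L has |s| ≥ p, so the condition is vacuously true.

The minimum pumping length is p = 3.

Why no smaller p works: for any p ≤ 2, the longest string s ∈ L has |s| = 2 ≥ p, so it would
have to be pumpable; but pumping up (i = 2, 3, ...) produces ever longer strings, which cannot all lie in the
finite language L. So the pumping property fails for every p ≤ 2.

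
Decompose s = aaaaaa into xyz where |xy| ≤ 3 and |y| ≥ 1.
x = '', y = 'a', z = 'aaaaa'

For s = aaaaaa and p = 3, one valid decomposition is:
- x = '' (length 0)
- y = 'a' (length 1)
- z = 'aaaaa' (length 5)

Verification:
- xyz = '' + 'a' + 'aaaaa' = aaaaaa ✓
- |xy| = 1 ≤ 3 ✓
- |y| = 1 > 0 ✓

All pumping lemma constraints are satisfied.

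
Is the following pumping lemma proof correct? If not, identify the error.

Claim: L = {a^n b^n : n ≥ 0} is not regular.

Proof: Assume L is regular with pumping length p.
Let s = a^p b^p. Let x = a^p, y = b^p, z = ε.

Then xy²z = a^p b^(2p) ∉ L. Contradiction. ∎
The proof is INCORRECT.

Error: The decomposition violates |xy| ≤ p.
With x = a^p and y = b^p, we have |xy| = 2p > p.
The pumping lemma requires |xy| ≤ p, so y must be within the first p characters.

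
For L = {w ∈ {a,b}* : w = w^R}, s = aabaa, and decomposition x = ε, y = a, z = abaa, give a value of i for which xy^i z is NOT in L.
i = 0

xy⁰z = ε · ε · abaa = abaa; abaa reversed is aaba ≠ abaa, so it is not a palindrome and is not in L.
(Other choices also work, e.g. i = 2, 3; only i = 1 is guaranteed to stay in L since xy¹z = s.)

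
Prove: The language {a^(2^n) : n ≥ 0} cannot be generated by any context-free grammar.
Assume for contradiction that L is context-free, and let p ≥ 1 be the pumping length given by the pumping lemma for CFLs.
Choose s = a^(2^p). Then s ∈ L and |s| = 2^p ≥ p.
By the CFL pumping lemma, s = uvxyz for some u, v, x, y, z with |vxy| ≤ p, |vy| ≥ 1, and uv^i xy^i z ∈ L for every i ≥ 0.
All symbols are a's, so only lengths matter: let k = |vy|, with 1 ≤ k ≤ |vxy| ≤ p < 2^p.

Take i = 2: |uv²xy²z| = 2^p + k, and 2^p < 2^p + k < 2^p + 2^p = 2^(p+1).
So the length lies strictly between consecutive powers of two and is not a power of 2; uv²xy²z ∉ L.

This contradicts the CFL pumping lemma, which requires uv^i xy^i z ∈ L for all i ≥ 0.
Hence L = {a^(2^n) : n ≥ 0} is not context-free. ∎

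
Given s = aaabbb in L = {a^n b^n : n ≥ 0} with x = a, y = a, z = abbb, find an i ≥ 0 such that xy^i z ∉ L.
i = 2

xy²z = a · aa · abbb = aaaabbb; aaaabbb has 4 a's and 3 b's; 4 ≠ 3, so it is not in L.
(Other choices also work, e.g. i = 0, 3; only i = 1 is guaranteed to stay in L since xy¹z = s.)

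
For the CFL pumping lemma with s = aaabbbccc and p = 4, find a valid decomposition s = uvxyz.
u='aa', v='a', x='bb', y='b', z='ccc'

For s = aaabbbccc with pumping length p = 4:

One valid decomposition:
- u = 'aa'
- v = 'a'
- x = 'bb'
- y = 'b'
- z = 'ccc'

Verification:
- uvxyz = 'aa' + 'a' + 'bb' + 'b' + 'ccc' = aaabbbccc ✓
- |vxy| = |'abbb'| = 4 ≤ 4 ✓
- |vy| = |'ab'| = 2 > 0 ✓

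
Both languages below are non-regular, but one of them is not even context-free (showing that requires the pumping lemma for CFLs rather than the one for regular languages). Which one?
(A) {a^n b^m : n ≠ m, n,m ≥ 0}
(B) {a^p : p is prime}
(B) {a^p : p is prime}

(B) {a^p : p is prime} requires the CFL pumping lemma.

- {a^n b^m : n ≠ m, n,m ≥ 0} is context-free (but not regular)
  • Can be shown non-regular with the regular pumping lemma
  • After pumping a's, we can make n = m

- {a^p : p is prime} is NOT context-free
  • Requires the CFL pumping lemma to prove
  • The CFL pumping lemma also fails because prime gaps are unbounded

The CFL pumping lemma is "stronger" in that it can prove non-membership
in the larger class of context-free languages.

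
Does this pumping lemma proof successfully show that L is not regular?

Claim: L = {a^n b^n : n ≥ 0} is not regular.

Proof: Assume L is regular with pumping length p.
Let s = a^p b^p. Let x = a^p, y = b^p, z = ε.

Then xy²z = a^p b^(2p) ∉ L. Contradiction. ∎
The proof is INCORRECT.

Error: The decomposition violates |xy| ≤ p.
With x = a^p and y = b^p, we have |xy| = 2p > p.
The pumping lemma requires |xy| ≤ p, so y must be within the first p characters.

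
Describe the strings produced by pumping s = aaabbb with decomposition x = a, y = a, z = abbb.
{xy^i z : i ≥ 0} = {a^(2+i) b^3 : i ≥ 0} = {aabbb, aaabbb, aaaabbb, ...}

With x = a, y = a, z = abbb: Starting with aaabbb and pumping the second 'a', we get strings with 2+i a's followed by 3 b's for i = 0, 1, 2, ...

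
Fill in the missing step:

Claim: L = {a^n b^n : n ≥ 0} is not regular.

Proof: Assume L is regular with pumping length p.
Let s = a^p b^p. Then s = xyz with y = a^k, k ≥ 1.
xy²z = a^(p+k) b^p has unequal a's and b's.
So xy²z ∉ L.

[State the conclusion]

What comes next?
This contradicts the pumping lemma for regular languages,
which guarantees xy^i z ∈ L for all i ≥ 0.

Since our assumption that L is regular leads to a contradiction,
we conclude that L = {a^n b^n : n ≥ 0} is NOT regular. ∎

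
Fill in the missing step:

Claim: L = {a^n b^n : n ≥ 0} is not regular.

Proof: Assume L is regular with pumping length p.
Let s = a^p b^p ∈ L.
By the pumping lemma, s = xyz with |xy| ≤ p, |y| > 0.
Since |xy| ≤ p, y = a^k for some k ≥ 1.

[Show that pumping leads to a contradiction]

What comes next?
Consider xy²z = a^(p+k) b^p.

Since k ≥ 1, we have p + k > p.
So xy²z has more a's than b's: (p+k) a's vs p b's.
This means xy²z ∉ L because a^n b^n requires equal counts.

This contradicts the pumping lemma which states xy²z ∈ L.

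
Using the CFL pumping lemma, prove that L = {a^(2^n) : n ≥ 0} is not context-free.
Assume for contradiction that L is context-free, and let p ≥ 1 be the pumping length given by the pumping lemma for CFLs.
Choose s = a^(2^p). Then s ∈ L and |s| = 2^p ≥ p.
By the CFL pumping lemma, s = uvxyz for some u, v, x, y, z with |vxy| ≤ p, |vy| ≥ 1, and uv^i xy^i z ∈ L for every i ≥ 0.
All symbols are a's, so only lengths matter: let k = |vy|, with 1 ≤ k ≤ |vxy| ≤ p < 2^p.

Take i = 2: |uv²xy²z| = 2^p + k, and 2^p < 2^p + k < 2^p + 2^p = 2^(p+1).
So the length lies strictly between consecutive powers of two and is not a power of 2; uv²xy²z ∉ L.

This contradicts the CFL pumping lemma, which requires uv^i xy^i z ∈ L for all i ≥ 0.
Hence L = {a^(2^n) : n ≥ 0} is not context-free. ∎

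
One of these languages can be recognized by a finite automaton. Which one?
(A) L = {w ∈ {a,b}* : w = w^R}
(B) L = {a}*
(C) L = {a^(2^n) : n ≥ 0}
(B) {a}*

(B) L = {a}* is regular.

This can be recognized by a finite automaton (DFA/NFA).
Regular expressions like {a}* define regular languages.

The other choices are not regular:
- {a^(2^n) : n ≥ 0}: After pumping, length is no longer a power of 2
- {w ∈ {a,b}* : w = w^R}: After pumping, the string is no longer symmetric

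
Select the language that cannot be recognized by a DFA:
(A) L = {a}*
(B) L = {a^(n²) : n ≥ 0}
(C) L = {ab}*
(B) {a^(n²) : n ≥ 0}

(B) L = {a^(n²) : n ≥ 0} is NOT regular.

The pumping lemma can be used to prove this:
After pumping, length is no longer a perfect square

The other languages are regular because they can be recognized by finite automata.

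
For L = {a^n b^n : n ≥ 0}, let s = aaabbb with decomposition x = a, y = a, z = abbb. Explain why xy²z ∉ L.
xy²z = aaaabbb ∉ L

Pumping with i = 2 replaces y = a by y² = aa:
- Original: s = xyz = aaabbb; aaabbb = a^3 b^3 has equal counts (3 = 3), so it is in L
- Pumped: xy²z = a · aa · abbb = aaaabbb
- aaaabbb has 4 a's and 3 b's; 4 ≠ 3, so it is not in L

The pumping lemma would require xy²z ∈ L, so this decomposition yields a contradiction.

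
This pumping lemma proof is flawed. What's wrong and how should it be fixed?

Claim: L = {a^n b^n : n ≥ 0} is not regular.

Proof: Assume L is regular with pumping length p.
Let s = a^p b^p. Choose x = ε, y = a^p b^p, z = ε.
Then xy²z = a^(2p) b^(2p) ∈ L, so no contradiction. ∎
Error: The decomposition violates |xy| ≤ p. With y = a^p b^p, |xy| = |y| = 2p > p. (The proof also miscomputes xy²z, which would be a^p b^p a^p b^p rather than a^(2p) b^(2p), and it wrongly treats one harmless decomposition as settling the matter — the prover does not get to choose the decomposition.)

Correction: The pumping lemma requires |xy| ≤ p, and the argument must handle every decomposition satisfying |xy| ≤ p, |y| ≥ 1. Since s starts with p a's, any such y consists only of a's, say y = a^k with k ≥ 1. Then xy²z = a^(p+k) b^p has unequal numbers of a's and b's, so xy²z ∉ L — the required contradiction.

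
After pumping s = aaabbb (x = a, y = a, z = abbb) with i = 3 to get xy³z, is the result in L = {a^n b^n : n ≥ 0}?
No

xy³z = a · aaa · abbb = aaaaabbb.
aaaaabbb has 5 a's and 3 b's; 5 ≠ 3, so it is not in L.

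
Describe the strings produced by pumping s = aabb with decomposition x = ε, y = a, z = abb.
{xy^i z : i ≥ 0} = {a^(i+1) b^2 : i ≥ 0} = {abb, aabb, aaabb, ...}

With x = ε, y = a, z = abb: Starting with aabb and pumping the first 'a' (z = abb keeps the second 'a'), we get strings with i+1 a's followed by 2 b's for i = 0, 1, 2, ...; note bb is not produced because z always contributes one a.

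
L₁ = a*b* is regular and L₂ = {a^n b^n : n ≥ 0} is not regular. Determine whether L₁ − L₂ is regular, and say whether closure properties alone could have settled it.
No — L₁ − L₂ is not regular.

a*b* − {a^n b^n} = {a^n b^m : n ≠ m}. If this were regular, then its complement intersected with a*b*, namely {a^n b^n : n ≥ 0}, would be regular too (closure under complement and intersection) — contradiction. So L₁ − L₂ is not regular.

Note that the bare facts "L₁ regular, L₂ non-regular" do not settle the question by themselves: the closure of regular languages under ∪, ∩, complement and difference applies only when BOTH operands are regular. With a non-regular operand the result can come out regular or non-regular depending on the specific languages, so one has to work out L₁ − L₂ for this particular pair, as above.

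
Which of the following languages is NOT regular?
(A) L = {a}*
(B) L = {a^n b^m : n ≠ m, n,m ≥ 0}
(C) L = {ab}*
(B) {a^n b^m : n ≠ m, n,m ≥ 0}

(B) L = {a^n b^m : n ≠ m, n,m ≥ 0} is NOT regular.

The pumping lemma can be used to prove this:
After pumping a's, we can make n = m

The other languages are regular because they can be recognized by finite automata.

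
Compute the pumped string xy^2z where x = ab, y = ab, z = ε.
ababab

Given x = 'ab', y = 'ab', z = '' and i = 2:

xy^2z = x + y·y·...·y (2 times) + z
       = 'ab' + 'ab'^2 + ''
       = 'ab' + 'abab' + ''
       = 'ababab'

The pumped string is 'ababab' with length 6.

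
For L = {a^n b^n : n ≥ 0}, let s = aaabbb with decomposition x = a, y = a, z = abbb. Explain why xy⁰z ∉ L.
xy⁰z = aabbb ∉ L

Pumping with i = 0 replaces y = a by y⁰ = ε:
- Original: s = xyz = aaabbb; aaabbb = a^3 b^3 has equal counts (3 = 3), so it is in L
- Pumped: xy⁰z = a · ε · abbb = aabbb
- aabbb has 2 a's and 3 b's; 2 ≠ 3, so it is not in L

The pumping lemma would require xy⁰z ∈ L, so this decomposition yields a contradiction.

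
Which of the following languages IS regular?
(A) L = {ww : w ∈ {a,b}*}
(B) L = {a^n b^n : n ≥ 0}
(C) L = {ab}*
(C) {ab}*

(C) L = {ab}* is regular.

This can be recognized by a finite automaton (DFA/NFA).
Regular expressions like {ab}* define regular languages.

The other choices are not regular:
- {a^n b^n : n ≥ 0}: After pumping, the number of a's and b's become unequal
- {ww : w ∈ {a,b}*}: After pumping, the two halves no longer match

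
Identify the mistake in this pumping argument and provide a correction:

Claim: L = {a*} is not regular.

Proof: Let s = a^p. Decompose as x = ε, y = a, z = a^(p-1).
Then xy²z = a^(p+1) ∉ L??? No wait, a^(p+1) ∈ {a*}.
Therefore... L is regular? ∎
Error: The proof attempts to show a*  is not regular, but a* IS regular!

Correction: a* is a regular language (recognized by a simple DFA with one accepting state and self-loop on 'a'). The pumping lemma can only prove non-regularity, not regularity. For regular languages, pumping always works.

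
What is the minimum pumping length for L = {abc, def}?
p = 4

For a finite language L, the pumping lemma holds vacuously if p > max|s| for s ∈ L.

The longest string in L = {abc, def} has length 3.
If p = 4, then no string s ∈ L has |s| ≥ p, so the condition is vacuously true.

The minimum pumping length is p = 4.

Why no smaller p works: for any p ≤ 3, the longest string s ∈ L has |s| = 3 ≥ p, so it would
have to be pumpable; but pumping up (i = 2, 3, ...) produces ever longer strings, which cannot all lie in the
finite language L. So the pumping property fails for every p ≤ 3.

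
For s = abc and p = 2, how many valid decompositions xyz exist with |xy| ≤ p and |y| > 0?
3

For s = 'abc' with pumping length p = 2:

Constraints: |xy| ≤ 2, |y| > 0

Valid decompositions (|xy| ≤ p, |y| ≥ 1):
  • x='', y='a', z='bc'
  • x='a', y='b', z='c'
  • x='', y='ab', z='c'

Total count: 3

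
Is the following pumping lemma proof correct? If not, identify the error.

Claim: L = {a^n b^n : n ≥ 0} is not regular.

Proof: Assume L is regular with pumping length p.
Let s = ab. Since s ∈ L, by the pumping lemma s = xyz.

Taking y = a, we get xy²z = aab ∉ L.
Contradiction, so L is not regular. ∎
The proof is INCORRECT.

Error: The string s = ab may be shorter than p.
The pumping lemma only applies to strings with |s| ≥ p, and p is not under our control.
We must choose s in terms of p, e.g. s = a^p b^p, to ensure |s| ≥ p.
(The proof also fixes one particular y; a valid argument must handle every decomposition with |xy| ≤ p and |y| ≥ 1 — for s = a^p b^p this forces y = a^k, and then xy²z = a^(p+k) b^p ∉ L.)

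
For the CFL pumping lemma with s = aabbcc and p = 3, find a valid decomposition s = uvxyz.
u='aa', v='b', x='b', y='c', z='c'

For s = aabbcc with pumping length p = 3:

One valid decomposition:
- u = 'aa'
- v = 'b'
- x = 'b'
- y = 'c'
- z = 'c'

Verification:
- uvxyz = 'aa' + 'b' + 'b' + 'c' + 'c' = aabbcc ✓
- |vxy| = |'bbc'| = 3 ≤ 3 ✓
- |vy| = |'bc'| = 2 > 0 ✓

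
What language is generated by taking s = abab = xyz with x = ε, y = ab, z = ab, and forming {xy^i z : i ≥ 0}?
{xy^i z : i ≥ 0} = {(ab)^(i+1) : i ≥ 0} = {ab, abab, ababab, ...}

With x = ε, y = ab, z = ab: Pumping 'ab' gives strings of alternating a's and b's.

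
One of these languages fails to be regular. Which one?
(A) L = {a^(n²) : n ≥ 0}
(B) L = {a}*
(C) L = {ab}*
(A) {a^(n²) : n ≥ 0}

(A) L = {a^(n²) : n ≥ 0} is NOT regular.

The pumping lemma can be used to prove this:
After pumping, length is no longer a perfect square

The other languages are regular because they can be recognized by finite automata.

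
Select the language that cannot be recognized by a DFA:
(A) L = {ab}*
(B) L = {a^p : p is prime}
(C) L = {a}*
(B) {a^p : p is prime}

(B) L = {a^p : p is prime} is NOT regular.

The pumping lemma can be used to prove this:
After pumping, the length becomes composite

The other languages are regular because they can be recognized by finite automata.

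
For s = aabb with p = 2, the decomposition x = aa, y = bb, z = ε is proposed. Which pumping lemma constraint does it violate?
Violated: |xy| ≤ p

The decomposition x = aa, y = bb, z = ε for s = aabb with p = 2
violates the constraint: |xy| ≤ p

|xy| = |aabb| = 4 > 2 = p. The decomposition puts too many characters in xy.

Pumping lemma constraints:
1. xyz = s (decomposition is valid)
2. |xy| ≤ p
3. |y| > 0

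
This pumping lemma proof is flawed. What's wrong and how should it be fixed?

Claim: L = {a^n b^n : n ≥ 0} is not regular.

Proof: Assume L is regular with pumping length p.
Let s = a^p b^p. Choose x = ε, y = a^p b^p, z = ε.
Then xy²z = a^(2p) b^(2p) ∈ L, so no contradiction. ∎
Error: The decomposition violates |xy| ≤ p. With y = a^p b^p, |xy| = |y| = 2p > p. (The proof also miscomputes xy²z, which would be a^p b^p a^p b^p rather than a^(2p) b^(2p), and it wrongly treats one harmless decomposition as settling the matter — the prover does not get to choose the decomposition.)

Correction: The pumping lemma requires |xy| ≤ p, and the argument must handle every decomposition satisfying |xy| ≤ p, |y| ≥ 1. Since s starts with p a's, any such y consists only of a's, say y = a^k with k ≥ 1. Then xy²z = a^(p+k) b^p has unequal numbers of a's and b's, so xy²z ∉ L — the required contradiction.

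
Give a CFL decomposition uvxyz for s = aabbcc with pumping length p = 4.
u='a', v='a', x='bb', y='c', z='c'

For s = aabbcc with pumping length p = 4:

One valid decomposition:
- u = 'a'
- v = 'a'
- x = 'bb'
- y = 'c'
- z = 'c'

Verification:
- uvxyz = 'a' + 'a' + 'bb' + 'c' + 'c' = aabbcc ✓
- |vxy| = |'abbc'| = 4 ≤ 4 ✓
- |vy| = |'ac'| = 2 > 0 ✓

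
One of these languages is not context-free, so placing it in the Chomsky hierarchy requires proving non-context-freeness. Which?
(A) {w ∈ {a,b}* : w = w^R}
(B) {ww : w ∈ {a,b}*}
(B) {ww : w ∈ {a,b}*}

(B) {ww : w ∈ {a,b}*} requires the CFL pumping lemma.

- {w ∈ {a,b}* : w = w^R} is context-free (but not regular)
  • Can be shown non-regular with the regular pumping lemma
  • After pumping, the string is no longer symmetric

- {ww : w ∈ {a,b}*} is NOT context-free
  • Requires the CFL pumping lemma to prove
  • Cannot verify equality of two arbitrary substrings

The CFL pumping lemma is "stronger" in that it can prove non-membership
in the larger class of context-free languages.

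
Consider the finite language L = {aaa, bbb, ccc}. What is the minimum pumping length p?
p = 4

For a finite language L, the pumping lemma holds vacuously if p > max|s| for s ∈ L.

The longest string in L = {aaa, bbb, ccc} has length 3.
If p = 4, then no string s ∈ L has |s| ≥ p, so the condition is vacuously true.

The minimum pumping length is p = 4.

Why no smaller p works: for any p ≤ 3, the longest string s ∈ L has |s| = 3 ≥ p, so it would
have to be pumpable; but pumping up (i = 2, 3, ...) produces ever longer strings, which cannot all lie in the
finite language L. So the pumping property fails for every p ≤ 3.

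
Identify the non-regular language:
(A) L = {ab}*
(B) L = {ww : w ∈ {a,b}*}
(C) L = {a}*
(B) {ww : w ∈ {a,b}*}

(B) L = {ww : w ∈ {a,b}*} is NOT regular.

The pumping lemma can be used to prove this:
After pumping, the two halves no longer match

The other languages are regular because they can be recognized by finite automata.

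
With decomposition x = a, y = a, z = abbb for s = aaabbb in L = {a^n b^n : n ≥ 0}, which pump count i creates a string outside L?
i = 0

xy⁰z = a · ε · abbb = aabbb; aabbb has 2 a's and 3 b's; 2 ≠ 3, so it is not in L.
(Other choices also work, e.g. i = 2, 3; only i = 1 is guaranteed to stay in L since xy¹z = s.)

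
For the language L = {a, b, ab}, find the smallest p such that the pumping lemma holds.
p = 3

For a finite language L, the pumping lemma holds vacuously if p > max|s| for s ∈ L.

The longest string in L = {a, b, ab} has length 2.
If p = 3, then no string s ∈ L has |s| ≥ p, so the condition is vacuously true.

The minimum pumping length is p = 3.

Why no smaller p works: for any p ≤ 2, the longest string s ∈ L has |s| = 2 ≥ p, so it would
have to be pumpable; but pumping up (i = 2, 3, ...) produces ever longer strings, which cannot all lie in the
finite language L. So the pumping property fails for every p ≤ 2.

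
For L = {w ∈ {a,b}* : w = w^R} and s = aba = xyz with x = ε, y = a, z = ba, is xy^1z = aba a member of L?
Yes

xy¹z = ε · a · ba = aba.
aba reversed is aba, the same string, so it is a palindrome and is in L.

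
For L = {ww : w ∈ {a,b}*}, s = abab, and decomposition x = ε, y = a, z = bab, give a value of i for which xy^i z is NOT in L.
i = 3

xy³z = ε · aaa · bab = aaabab; aaabab has length 6; its halves are aaa and bab, which differ, so it is not in L.
(Other choices also work, e.g. i = 0, 2; only i = 1 is guaranteed to stay in L since xy¹z = s.)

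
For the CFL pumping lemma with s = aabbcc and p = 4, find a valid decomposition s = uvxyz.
u='a', v='a', x='bb', y='c', z='c'

For s = aabbcc with pumping length p = 4:

One valid decomposition:
- u = 'a'
- v = 'a'
- x = 'bb'
- y = 'c'
- z = 'c'

Verification:
- uvxyz = 'a' + 'a' + 'bb' + 'c' + 'c' = aabbcc ✓
- |vxy| = |'abbc'| = 4 ≤ 4 ✓
- |vy| = |'ac'| = 2 > 0 ✓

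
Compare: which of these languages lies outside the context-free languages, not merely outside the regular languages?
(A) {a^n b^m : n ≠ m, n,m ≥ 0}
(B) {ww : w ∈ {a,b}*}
(B) {ww : w ∈ {a,b}*}

(B) {ww : w ∈ {a,b}*} requires the CFL pumping lemma.

- {a^n b^m : n ≠ m, n,m ≥ 0} is context-free (but not regular)
  • Can be shown non-regular with the regular pumping lemma
  • After pumping a's, we can make n = m

- {ww : w ∈ {a,b}*} is NOT context-free
  • Requires the CFL pumping lemma to prove
  • Cannot verify equality of two arbitrary substrings

The CFL pumping lemma is "stronger" in that it can prove non-membership
in the larger class of context-free languages.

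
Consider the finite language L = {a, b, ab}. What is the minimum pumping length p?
p = 3

For a finite language L, the pumping lemma holds vacuously if p > max|s| for s ∈ L.

The longest string in L = {a, b, ab} has length 2.
If p = 3, then no string s ∈ L has |s| ≥ p, so the condition is vacuously true.

The minimum pumping length is p = 3.

Why no smaller p works: for any p ≤ 2, the longest string s ∈ L has |s| = 2 ≥ p, so it would
have to be pumpable; but pumping up (i = 2, 3, ...) produces ever longer strings, which cannot all lie in the
finite language L. So the pumping property fails for every p ≤ 2.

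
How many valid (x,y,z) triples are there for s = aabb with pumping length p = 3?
6

For s = 'aabb' with pumping length p = 3:

Constraints: |xy| ≤ 3, |y| > 0

Valid decompositions (|xy| ≤ p, |y| ≥ 1):
  • x='', y='a', z='abb'
  • x='a', y='a', z='bb'
  • x='', y='aa', z='bb'
  • x='aa', y='b', z='b'
  • x='a', y='ab', z='b'
  • x='', y='aab', z='b'

Total count: 6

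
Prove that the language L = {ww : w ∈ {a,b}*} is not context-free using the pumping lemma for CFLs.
Assume for contradiction that L is context-free, and let p ≥ 1 be the pumping length given by the pumping lemma for CFLs.
Choose s = a^p b^p a^p b^p. Then s ∈ L (take w = a^p b^p) and |s| = 4p ≥ p.
By the CFL pumping lemma, s = uvxyz for some u, v, x, y, z with |vxy| ≤ p, |vy| ≥ 1, and uv^i xy^i z ∈ L for every i ≥ 0.

Write s as four blocks A₁ B₁ A₂ B₂ with A₁ = A₂ = a^p and B₁ = B₂ = b^p. Since |vxy| ≤ p, the window vxy lies inside at most two adjacent blocks. Take i = 0 and let t = uxz, so |t| = 4p − |vy| with 1 ≤ |vy| ≤ p. If |t| is odd, t ∉ L immediately, so assume |vy| is even (hence |vy| ≥ 2) and |t|/2 = 2p − |vy|/2, which satisfies p ≤ |t|/2 ≤ 2p − 1.

Case 1 (vxy inside A₁B₁): t = a^(p−j) b^(p−l) a^p b^p with j + l = |vy|. The second half of t has length < 2p, so it is a suffix of the trailing a^p b^p and ends in b; the first half is a^(p−j) b^(p−l) a^((j+l)/2), which ends in a because (j+l)/2 ≥ 1. The halves differ, so t ∉ L.

Case 2 (vxy inside B₁A₂, straddling the middle): t = a^p b^(p−j) a^(p−l) b^p with j + l = |vy|. If t = ww, then w is a prefix of t of length ≥ p, so w begins with a^p; and w is a suffix of t of length ≥ p, so w ends with b^p. That forces |w| ≥ 2p, contradicting |w| = |t|/2 ≤ 2p − 1. So t ∉ L.

Case 3 (vxy inside A₂B₂): t = a^p b^p a^(p−j) b^(p−l) with j + l = |vy|. The first half of t is a prefix of a^p b^p, so it begins with a; the second half is b^((j+l)/2) a^(p−j) b^(p−l), which begins with b. The halves differ, so t ∉ L.

In every case uv⁰xy⁰z = uxz ∉ L.

This contradicts the CFL pumping lemma, which requires uv^i xy^i z ∈ L for all i ≥ 0.
Hence L = {ww : w ∈ {a,b}*} is not context-free. ∎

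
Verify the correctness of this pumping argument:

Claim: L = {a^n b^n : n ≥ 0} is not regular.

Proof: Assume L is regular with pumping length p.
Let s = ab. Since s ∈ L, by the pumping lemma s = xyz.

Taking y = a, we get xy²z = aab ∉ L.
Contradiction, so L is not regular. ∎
The proof is INCORRECT.

Error: The string s = ab may be shorter than p.
The pumping lemma only applies to strings with |s| ≥ p, and p is not under our control.
We must choose s in terms of p, e.g. s = a^p b^p, to ensure |s| ≥ p.
(The proof also fixes one particular y; a valid argument must handle every decomposition with |xy| ≤ p and |y| ≥ 1 — for s = a^p b^p this forces y = a^k, and then xy²z = a^(p+k) b^p ∉ L.)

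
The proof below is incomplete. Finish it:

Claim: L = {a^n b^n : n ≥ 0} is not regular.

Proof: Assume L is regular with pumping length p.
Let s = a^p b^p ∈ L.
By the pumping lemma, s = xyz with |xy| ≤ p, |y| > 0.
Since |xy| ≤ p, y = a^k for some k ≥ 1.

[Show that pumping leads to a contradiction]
Consider xy²z = a^(p+k) b^p.

Since k ≥ 1, we have p + k > p.
So xy²z has more a's than b's: (p+k) a's vs p b's.
This means xy²z ∉ L because a^n b^n requires equal counts.

This contradicts the pumping lemma which states xy²z ∈ L.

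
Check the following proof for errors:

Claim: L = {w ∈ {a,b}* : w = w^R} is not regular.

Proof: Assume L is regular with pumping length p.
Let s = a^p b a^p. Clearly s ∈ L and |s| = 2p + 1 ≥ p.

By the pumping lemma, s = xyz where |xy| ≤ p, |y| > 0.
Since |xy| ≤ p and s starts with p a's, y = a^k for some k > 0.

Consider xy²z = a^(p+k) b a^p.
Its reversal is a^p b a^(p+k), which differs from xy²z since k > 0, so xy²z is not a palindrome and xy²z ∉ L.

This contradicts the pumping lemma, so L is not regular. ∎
The proof is correct.

This proof is valid because:
1. s = a^p b a^p is in L and is chosen in terms of p, so |s| ≥ p holds for every p
2. The decomposition analysis is correct: |xy| ≤ p forces y to lie inside the leading a's
3. The contradiction is valid: a^(p+k) b a^p has more a's before the b than after it, so it is not a palindrome
4. The conclusion follows logically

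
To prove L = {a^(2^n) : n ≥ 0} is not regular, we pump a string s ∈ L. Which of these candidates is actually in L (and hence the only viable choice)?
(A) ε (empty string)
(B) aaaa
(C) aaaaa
(B) aaaa

The pumping lemma is applied to a string s that lies in L, so first check membership of each option:
- (A) ε has length 0, which is not a power of 2, so it is not in L ✗
- (B) aaaa has length 4 = 2^2, so it is in L ✓
- (C) aaaaa has length 5, strictly between 2^2 = 4 and 2^3 = 8, so it is not in L ✗

Only (B) aaaa is in L, so it is the only candidate that could play the role of s.
(In a complete proof one picks s in terms of the pumping length p so that |s| ≥ p is guaranteed; a fixed string like aaaa illustrates the shape of such an s.)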